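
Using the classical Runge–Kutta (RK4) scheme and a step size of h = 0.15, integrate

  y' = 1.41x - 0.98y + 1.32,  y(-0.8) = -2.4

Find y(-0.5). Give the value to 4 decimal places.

RK4: k1 = f(x_n, y_n); k2 = f(x_n + h/2, y_n + (h/2)·k1); k3 = f(x_n + h/2, y_n + (h/2)·k2); k4 = f(x_n + h, y_n + h·k3); y_{n+1} = y_n + (h/6)·(k1 + 2k2 + 2k3 + k4).
x=-0.800000, y=-2.400000:
  k1 = f(-0.800000, -2.400000) = 2.544000
  k2 = f(-0.725000, -2.209200) = 2.462766
  k3 = f(-0.725000, -2.215293) = 2.468737
  k4 = f(-0.650000, -2.029689) = 2.392596
  y ← -2.400000 + (0.15/6)·(k1 + 2k2 + 2k3 + k4) = -2.030010
x=-0.650000, y=-2.030010:
  k1 = f(-0.650000, -2.030010) = 2.392910
  k2 = f(-0.575000, -1.850542) = 2.322781
  k3 = f(-0.575000, -1.855801) = 2.327935
  k4 = f(-0.500000, -1.680820) = 2.262203
  y ← -2.030010 + (0.15/6)·(k1 + 2k2 + 2k3 + k4) = -1.681096
y(-0.5) ≈ -1.6811

-1.6811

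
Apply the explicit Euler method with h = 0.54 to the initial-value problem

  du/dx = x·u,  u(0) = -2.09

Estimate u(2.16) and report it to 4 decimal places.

Euler: u_{n+1} = u_n + h·f(x_n, u_n).
x=0.000000, u=-2.090000: f=0.000000 → u ← -2.090000 + 0.54·0.000000 = -2.090000
x=0.540000, u=-2.090000: f=-1.128600 → u ← -2.090000 + 0.54·(-1.128600) = -2.699444
x=1.080000, u=-2.699444: f=-2.915400 → u ← -2.699444 + 0.54·(-2.915400) = -4.273760
x=1.620000, u=-4.273760: f=-6.923491 → u ← -4.273760 + 0.54·(-6.923491) = -8.012445
u(2.16) ≈ -8.0124

-8.0124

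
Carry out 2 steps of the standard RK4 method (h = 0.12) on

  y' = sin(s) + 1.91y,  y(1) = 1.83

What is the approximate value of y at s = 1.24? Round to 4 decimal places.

RK4: k1 = f(s_n, y_n); k2 = f(s_n + h/2, y_n + (h/2)·k1); k3 = f(s_n + h/2, y_n + (h/2)·k2); k4 = f(s_n + h, y_n + h·k3); y_{n+1} = y_n + (h/6)·(k1 + 2k2 + 2k3 + k4).
s=1.000000, y=1.830000:
  k1 = f(1.000000, 1.830000) = 4.336771
  k2 = f(1.060000, 2.090206) = 4.864649
  k3 = f(1.060000, 2.121879) = 4.925144
  k4 = f(1.120000, 2.421017) = 5.524244
  y ← 1.830000 + (0.12/6)·(k1 + 2k2 + 2k3 + k4) = 2.418812
s=1.120000, y=2.418812:
  k1 = f(1.120000, 2.418812) = 5.520031
  k2 = f(1.180000, 2.750014) = 6.177133
  k3 = f(1.180000, 2.789440) = 6.252436
  k4 = f(1.240000, 3.169104) = 6.998773
  y ← 2.418812 + (0.12/6)·(k1 + 2k2 + 2k3 + k4) = 3.166371
y(1.24) ≈ 3.1664

3.1664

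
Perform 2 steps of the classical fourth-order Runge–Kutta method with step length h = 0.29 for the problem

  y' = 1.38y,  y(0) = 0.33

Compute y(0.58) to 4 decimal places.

0.7346

RK4: k1 = f(t_n, y_n); k2 = f(t_n + h/2, y_n + (h/2)·k1); k3 = f(t_n + h/2, y_n + (h/2)·k2); k4 = f(t_n + h, y_n + h·k3); y_{n+1} = y_n + (h/6)·(k1 + 2k2 + 2k3 + k4).
t=0.000000, y=0.330000:
  k1 = f(0.000000, 0.330000) = 0.455400
  k2 = f(0.145000, 0.396033) = 0.546526
  k3 = f(0.145000, 0.409246) = 0.564760
  k4 = f(0.290000, 0.493780) = 0.681417
  y ← 0.330000 + (0.29/6)·(k1 + 2k2 + 2k3 + k4) = 0.492370
t=0.290000, y=0.492370:
  k1 = f(0.290000, 0.492370) = 0.679471
  k2 = f(0.435000, 0.590894) = 0.815433
  k3 = f(0.435000, 0.610608) = 0.842639
  k4 = f(0.580000, 0.736736) = 1.016695
  y ← 0.492370 + (0.29/6)·(k1 + 2k2 + 2k3 + k4) = 0.734632
y(0.58) ≈ 0.7346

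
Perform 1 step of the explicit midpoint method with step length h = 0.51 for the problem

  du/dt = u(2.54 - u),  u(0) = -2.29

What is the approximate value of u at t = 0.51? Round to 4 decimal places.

Midpoint: k1 = f(t_n, u_n); k2 = f(t_n + h/2, u_n + (h/2)·k1); u_{n+1} = u_n + h·k2.
t=0.000000, u=-2.290000:
  k1 = f(0.000000, -2.290000) = -11.060700
  k2 = f(0.255000, -5.110479) = -39.097606
  u ← -2.290000 + 0.51·(-39.097606) = -22.229779
u(0.51) ≈ -22.2298

-22.2298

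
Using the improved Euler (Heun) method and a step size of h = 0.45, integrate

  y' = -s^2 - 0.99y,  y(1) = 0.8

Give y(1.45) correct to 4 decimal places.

-0.0748

Heun: k1 = f(s_n, y_n); k2 = f(s_n + h, y_n + h·k1); y_{n+1} = y_n + (h/2)·(k1 + k2).
s=1.000000, y=0.800000:
  k1 = f(1.000000, 0.800000) = -1.792000
  k2 = f(1.450000, -0.006400) = -2.096164
  y ← 0.800000 + (0.45/2)·(-1.792000 + (-2.096164)) = -0.074837
y(1.45) ≈ -0.0748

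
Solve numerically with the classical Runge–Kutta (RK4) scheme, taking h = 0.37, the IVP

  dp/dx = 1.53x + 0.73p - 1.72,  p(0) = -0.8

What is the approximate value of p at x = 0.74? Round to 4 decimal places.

-2.5552

RK4: k1 = f(x_n, p_n); k2 = f(x_n + h/2, p_n + (h/2)·k1); k3 = f(x_n + h/2, p_n + (h/2)·k2); k4 = f(x_n + h, p_n + h·k3); p_{n+1} = p_n + (h/6)·(k1 + 2k2 + 2k3 + k4).
x=0.000000, p=-0.800000:
  k1 = f(0.000000, -0.800000) = -2.304000
  k2 = f(0.185000, -1.226240) = -2.332105
  k3 = f(0.185000, -1.231439) = -2.335901
  k4 = f(0.370000, -1.664283) = -2.368827
  p ← -0.800000 + (0.37/6)·(k1 + 2k2 + 2k3 + k4) = -1.663878
x=0.370000, p=-1.663878:
  k1 = f(0.370000, -1.663878) = -2.368531
  k2 = f(0.555000, -2.102057) = -2.405351
  k3 = f(0.555000, -2.108868) = -2.410324
  k4 = f(0.740000, -2.555698) = -2.453460
  p ← -1.663878 + (0.37/6)·(k1 + 2k2 + 2k3 + k4) = -2.555168
p(0.74) ≈ -2.5552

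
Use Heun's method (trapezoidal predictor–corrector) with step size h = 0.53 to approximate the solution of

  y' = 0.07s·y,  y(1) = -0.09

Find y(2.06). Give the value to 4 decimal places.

-0.1008

Heun: k1 = f(s_n, y_n); k2 = f(s_n + h, y_n + h·k1); y_{n+1} = y_n + (h/2)·(k1 + k2).
s=1.000000, y=-0.090000:
  k1 = f(1.000000, -0.090000) = -0.006300
  k2 = f(1.530000, -0.093339) = -0.009997
  y ← -0.090000 + (0.53/2)·(-0.006300 + (-0.009997)) = -0.094319
s=1.530000, y=-0.094319:
  k1 = f(1.530000, -0.094319) = -0.010102
  k2 = f(2.060000, -0.099672) = -0.014373
  y ← -0.094319 + (0.53/2)·(-0.010102 + (-0.014373)) = -0.100804
y(2.06) ≈ -0.1008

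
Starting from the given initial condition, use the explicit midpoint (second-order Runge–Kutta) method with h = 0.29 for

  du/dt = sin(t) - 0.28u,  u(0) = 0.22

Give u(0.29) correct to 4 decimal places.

0.2448

Midpoint: k1 = f(t_n, u_n); k2 = f(t_n + h/2, u_n + (h/2)·k1); u_{n+1} = u_n + h·k2.
t=0.000000, u=0.220000:
  k1 = f(0.000000, 0.220000) = -0.061600
  k2 = f(0.145000, 0.211068) = 0.085393
  u ← 0.220000 + 0.29·0.085393 = 0.244764
u(0.29) ≈ 0.2448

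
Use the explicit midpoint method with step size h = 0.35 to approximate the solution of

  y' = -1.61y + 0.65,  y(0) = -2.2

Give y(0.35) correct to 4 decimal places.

Midpoint: k1 = f(t_n, y_n); k2 = f(t_n + h/2, y_n + (h/2)·k1); y_{n+1} = y_n + h·k2.
t=0.000000, y=-2.200000:
  k1 = f(0.000000, -2.200000) = 4.192000
  k2 = f(0.175000, -1.466400) = 3.010904
  y ← -2.200000 + 0.35·3.010904 = -1.146184
y(0.35) ≈ -1.1462

-1.1462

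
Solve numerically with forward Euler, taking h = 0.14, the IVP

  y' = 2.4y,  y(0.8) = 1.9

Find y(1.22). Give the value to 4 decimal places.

Euler: y_{n+1} = y_n + h·f(x_n, y_n).
x=0.800000, y=1.900000: f=4.560000 → y ← 1.900000 + 0.14·4.560000 = 2.538400
x=0.940000, y=2.538400: f=6.092160 → y ← 2.538400 + 0.14·6.092160 = 3.391302
x=1.080000, y=3.391302: f=8.139126 → y ← 3.391302 + 0.14·8.139126 = 4.530780
y(1.22) ≈ 4.5308

4.5308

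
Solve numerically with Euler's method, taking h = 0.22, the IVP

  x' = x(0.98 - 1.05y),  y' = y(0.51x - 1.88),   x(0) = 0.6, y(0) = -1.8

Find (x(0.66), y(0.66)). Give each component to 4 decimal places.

2.0454, -0.6142

Euler on (x,y): x_{n+1} = x_n + h·x', y_{n+1} = y_n + h·y'.
0.000000: (0.600000, -1.800000); f=(1.722000, 2.833200) → (0.978840, -1.176696)
0.220000: (0.978840, -1.176696); f=(2.168650, 1.624772) → (1.455943, -0.819246)
0.440000: (1.455943, -0.819246); f=(2.679239, 0.931867) → (2.045376, -0.614235)
(x(0.66), y(0.66)) ≈ (2.0454, -0.6142)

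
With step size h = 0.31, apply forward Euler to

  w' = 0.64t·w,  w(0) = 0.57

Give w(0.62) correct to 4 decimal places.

0.6051

Euler: w_{n+1} = w_n + h·f(t_n, w_n).
t=0.000000, w=0.570000: f=0.000000 → w ← 0.570000 + 0.31·0.000000 = 0.570000
t=0.310000, w=0.570000: f=0.113088 → w ← 0.570000 + 0.31·0.113088 = 0.605057
w(0.62) ≈ 0.6051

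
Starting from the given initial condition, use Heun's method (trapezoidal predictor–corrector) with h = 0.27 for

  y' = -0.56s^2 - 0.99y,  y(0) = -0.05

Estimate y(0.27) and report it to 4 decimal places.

Heun: k1 = f(s_n, y_n); k2 = f(s_n + h, y_n + h·k1); y_{n+1} = y_n + (h/2)·(k1 + k2).
s=0.000000, y=-0.050000:
  k1 = f(0.000000, -0.050000) = 0.049500
  k2 = f(0.270000, -0.036635) = -0.004555
  y ← -0.050000 + (0.27/2)·(0.049500 + (-0.004555)) = -0.043932
y(0.27) ≈ -0.0439

-0.0439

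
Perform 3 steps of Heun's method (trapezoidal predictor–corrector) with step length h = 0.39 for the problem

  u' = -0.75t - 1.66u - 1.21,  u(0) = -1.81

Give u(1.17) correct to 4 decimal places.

Heun: k1 = f(t_n, u_n); k2 = f(t_n + h, u_n + h·k1); u_{n+1} = u_n + (h/2)·(k1 + k2).
t=0.000000, u=-1.810000:
  k1 = f(0.000000, -1.810000) = 1.794600
  k2 = f(0.390000, -1.110106) = 0.340276
  u ← -1.810000 + (0.39/2)·(1.794600 + 0.340276) = -1.393699
t=0.390000, u=-1.393699:
  k1 = f(0.390000, -1.393699) = 0.811041
  k2 = f(0.780000, -1.077393) = -0.006527
  u ← -1.393699 + (0.39/2)·(0.811041 + (-0.006527)) = -1.236819
t=0.780000, u=-1.236819:
  k1 = f(0.780000, -1.236819) = 0.258120
  k2 = f(1.170000, -1.136152) = -0.201487
  u ← -1.236819 + (0.39/2)·(0.258120 + (-0.201487)) = -1.225776
u(1.17) ≈ -1.2258

-1.2258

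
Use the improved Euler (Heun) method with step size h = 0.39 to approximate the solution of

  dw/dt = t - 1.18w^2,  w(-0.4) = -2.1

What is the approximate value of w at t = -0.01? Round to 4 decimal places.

Heun: k1 = f(t_n, w_n); k2 = f(t_n + h, w_n + h·k1); w_{n+1} = w_n + (h/2)·(k1 + k2).
t=-0.400000, w=-2.100000:
  k1 = f(-0.400000, -2.100000) = -5.603800
  k2 = f(-0.010000, -4.285482) = -21.681120
  w ← -2.100000 + (0.39/2)·(-5.603800 + (-21.681120)) = -7.420559
w(-0.01) ≈ -7.4206

-7.4206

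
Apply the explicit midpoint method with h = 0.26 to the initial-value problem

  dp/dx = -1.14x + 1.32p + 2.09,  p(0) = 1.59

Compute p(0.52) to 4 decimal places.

Midpoint: k1 = f(x_n, p_n); k2 = f(x_n + h/2, p_n + (h/2)·k1); p_{n+1} = p_n + h·k2.
x=0.000000, p=1.590000:
  k1 = f(0.000000, 1.590000) = 4.188800
  k2 = f(0.130000, 2.134544) = 4.759398
  p ← 1.590000 + 0.26·4.759398 = 2.827444
x=0.260000, p=2.827444:
  k1 = f(0.260000, 2.827444) = 5.525825
  k2 = f(0.390000, 3.545801) = 6.325857
  p ← 2.827444 + 0.26·6.325857 = 4.472166
p(0.52) ≈ 4.4722

4.4722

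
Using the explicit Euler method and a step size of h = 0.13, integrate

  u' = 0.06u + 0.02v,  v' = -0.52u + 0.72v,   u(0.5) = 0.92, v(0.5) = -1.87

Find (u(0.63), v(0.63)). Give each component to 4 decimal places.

Euler on (u,v): u_{n+1} = u_n + h·u', v_{n+1} = v_n + h·v'.
0.500000: (0.920000, -1.870000); f=(0.017800, -1.824800) → (0.922314, -2.107224)
(u(0.63), v(0.63)) ≈ (0.9223, -2.1072)

0.9223, -2.1072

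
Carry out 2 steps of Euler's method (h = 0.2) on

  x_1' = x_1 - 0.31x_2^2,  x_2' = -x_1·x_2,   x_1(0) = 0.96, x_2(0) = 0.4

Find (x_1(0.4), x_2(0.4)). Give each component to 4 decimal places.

1.3640, 0.2494

Euler on (x_1,x_2): x_1_{n+1} = x_1_n + h·x_1', x_2_{n+1} = x_2_n + h·x_2'.
0.000000: (0.960000, 0.400000); f=(0.910400, -0.384000) → (1.142080, 0.323200)
0.200000: (1.142080, 0.323200); f=(1.109698, -0.369120) → (1.364020, 0.249376)
(x_1(0.4), x_2(0.4)) ≈ (1.3640, 0.2494)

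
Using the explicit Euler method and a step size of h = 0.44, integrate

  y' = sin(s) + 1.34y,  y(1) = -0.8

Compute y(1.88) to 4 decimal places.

-0.9967

Euler: y_{n+1} = y_n + h·f(s_n, y_n).
s=1.000000, y=-0.800000: f=-0.230529 → y ← -0.800000 + 0.44·(-0.230529) = -0.901433
s=1.440000, y=-0.901433: f=-0.216462 → y ← -0.901433 + 0.44·(-0.216462) = -0.996676
y(1.88) ≈ -0.9967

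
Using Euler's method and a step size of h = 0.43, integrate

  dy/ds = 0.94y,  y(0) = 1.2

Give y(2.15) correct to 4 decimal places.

Euler: y_{n+1} = y_n + h·f(s_n, y_n).
s=0.000000, y=1.200000: f=1.128000 → y ← 1.200000 + 0.43·1.128000 = 1.685040
s=0.430000, y=1.685040: f=1.583938 → y ← 1.685040 + 0.43·1.583938 = 2.366133
s=0.860000, y=2.366133: f=2.224165 → y ← 2.366133 + 0.43·2.224165 = 3.322524
s=1.290000, y=3.322524: f=3.123173 → y ← 3.322524 + 0.43·3.123173 = 4.665488
s=1.720000, y=4.665488: f=4.385559 → y ← 4.665488 + 0.43·4.385559 = 6.551279
y(2.15) ≈ 6.5513

6.5513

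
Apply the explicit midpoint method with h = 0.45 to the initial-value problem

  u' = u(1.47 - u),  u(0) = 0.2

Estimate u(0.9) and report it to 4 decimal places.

0.5407

Midpoint: k1 = f(x_n, u_n); k2 = f(x_n + h/2, u_n + (h/2)·k1); u_{n+1} = u_n + h·k2.
x=0.000000, u=0.200000:
  k1 = f(0.000000, 0.200000) = 0.254000
  k2 = f(0.225000, 0.257150) = 0.311884
  u ← 0.200000 + 0.45·0.311884 = 0.340348
x=0.450000, u=0.340348:
  k1 = f(0.450000, 0.340348) = 0.384475
  k2 = f(0.675000, 0.426855) = 0.445272
  u ← 0.340348 + 0.45·0.445272 = 0.540720
u(0.9) ≈ 0.5407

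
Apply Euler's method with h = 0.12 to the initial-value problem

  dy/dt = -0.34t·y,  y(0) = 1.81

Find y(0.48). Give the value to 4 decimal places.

Euler: y_{n+1} = y_n + h·f(t_n, y_n).
t=0.000000, y=1.810000: f=0.000000 → y ← 1.810000 + 0.12·0.000000 = 1.810000
t=0.120000, y=1.810000: f=-0.073848 → y ← 1.810000 + 0.12·(-0.073848) = 1.801138
t=0.240000, y=1.801138: f=-0.146973 → y ← 1.801138 + 0.12·(-0.146973) = 1.783501
t=0.360000, y=1.783501: f=-0.218301 → y ← 1.783501 + 0.12·(-0.218301) = 1.757305
y(0.48) ≈ 1.7573

1.7573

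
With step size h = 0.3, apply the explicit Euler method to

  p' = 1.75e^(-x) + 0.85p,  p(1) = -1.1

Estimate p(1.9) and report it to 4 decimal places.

Euler: p_{n+1} = p_n + h·f(x_n, p_n).
x=1.000000, p=-1.100000: f=-0.291211 → p ← -1.100000 + 0.3·(-0.291211) = -1.187363
x=1.300000, p=-1.187363: f=-0.532328 → p ← -1.187363 + 0.3·(-0.532328) = -1.347062
x=1.600000, p=-1.347062: f=-0.791684 → p ← -1.347062 + 0.3·(-0.791684) = -1.584567
p(1.9) ≈ -1.5846

-1.5846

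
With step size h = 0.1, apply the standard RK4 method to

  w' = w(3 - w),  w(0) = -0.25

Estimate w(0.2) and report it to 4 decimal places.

-0.4890

RK4: k1 = f(s_n, w_n); k2 = f(s_n + h/2, w_n + (h/2)·k1); k3 = f(s_n + h/2, w_n + (h/2)·k2); k4 = f(s_n + h, w_n + h·k3); w_{n+1} = w_n + (h/6)·(k1 + 2k2 + 2k3 + k4).
s=0.000000, w=-0.250000:
  k1 = f(0.000000, -0.250000) = -0.812500
  k2 = f(0.050000, -0.290625) = -0.956338
  k3 = f(0.050000, -0.297817) = -0.982146
  k4 = f(0.100000, -0.348215) = -1.165897
  w ← -0.250000 + (0.1/6)·(k1 + 2k2 + 2k3 + k4) = -0.347589
s=0.100000, w=-0.347589:
  k1 = f(0.100000, -0.347589) = -1.163587
  k2 = f(0.150000, -0.405769) = -1.381954
  k3 = f(0.150000, -0.416687) = -1.423690
  k4 = f(0.200000, -0.489958) = -1.709934
  w ← -0.347589 + (0.1/6)·(k1 + 2k2 + 2k3 + k4) = -0.489003
w(0.2) ≈ -0.4890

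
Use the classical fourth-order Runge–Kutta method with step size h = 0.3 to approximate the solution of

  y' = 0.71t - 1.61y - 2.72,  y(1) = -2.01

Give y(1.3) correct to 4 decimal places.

-1.6910

RK4: k1 = f(t_n, y_n); k2 = f(t_n + h/2, y_n + (h/2)·k1); k3 = f(t_n + h/2, y_n + (h/2)·k2); k4 = f(t_n + h, y_n + h·k3); y_{n+1} = y_n + (h/6)·(k1 + 2k2 + 2k3 + k4).
t=1.000000, y=-2.010000:
  k1 = f(1.000000, -2.010000) = 1.226100
  k2 = f(1.150000, -1.826085) = 1.036497
  k3 = f(1.150000, -1.854525) = 1.082286
  k4 = f(1.300000, -1.685314) = 0.916356
  y ← -2.010000 + (0.3/6)·(k1 + 2k2 + 2k3 + k4) = -1.690999
y(1.3) ≈ -1.6910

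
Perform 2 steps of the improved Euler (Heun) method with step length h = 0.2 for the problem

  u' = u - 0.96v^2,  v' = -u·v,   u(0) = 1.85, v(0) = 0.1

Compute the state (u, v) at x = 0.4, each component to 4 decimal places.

2.7510, 0.0423

Heun on (u,v): k1 = f(x_n, state_n); k2 = f(x_n + h, state_n + h·k1); state_{n+1} = state_n + (h/2)·(k1 + k2).
0.000000: (1.850000, 0.100000)
  k1 = (1.840400, -0.185000)
  predictor → (2.218080, 0.063000)
  k2 = (2.214270, -0.139739)
  → (2.255467, 0.067526)
0.200000: (2.255467, 0.067526)
  k1 = (2.251090, -0.152303)
  predictor → (2.705685, 0.037066)
  k2 = (2.704366, -0.100288)
  → (2.751013, 0.042267)
(u(0.4), v(0.4)) ≈ (2.7510, 0.0423)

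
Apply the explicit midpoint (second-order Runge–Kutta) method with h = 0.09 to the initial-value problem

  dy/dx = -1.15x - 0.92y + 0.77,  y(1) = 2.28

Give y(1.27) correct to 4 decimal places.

1.6493

Midpoint: k1 = f(x_n, y_n); k2 = f(x_n + h/2, y_n + (h/2)·k1); y_{n+1} = y_n + h·k2.
x=1.000000, y=2.280000:
  k1 = f(1.000000, 2.280000) = -2.477600
  k2 = f(1.045000, 2.168508) = -2.426777
  y ← 2.280000 + 0.09·(-2.426777) = 2.061590
x=1.090000, y=2.061590:
  k1 = f(1.090000, 2.061590) = -2.380163
  k2 = f(1.135000, 1.954483) = -2.333374
  y ← 2.061590 + 0.09·(-2.333374) = 1.851586
x=1.180000, y=1.851586:
  k1 = f(1.180000, 1.851586) = -2.290459
  k2 = f(1.225000, 1.748516) = -2.247384
  y ← 1.851586 + 0.09·(-2.247384) = 1.649322
y(1.27) ≈ 1.6493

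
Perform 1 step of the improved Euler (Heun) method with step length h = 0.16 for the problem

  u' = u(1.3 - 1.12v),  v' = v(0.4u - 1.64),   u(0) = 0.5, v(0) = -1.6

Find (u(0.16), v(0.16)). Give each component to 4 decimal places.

Heun on (u,v): k1 = f(s_n, state_n); k2 = f(s_n + h, state_n + h·k1); state_{n+1} = state_n + (h/2)·(k1 + k2).
0.000000: (0.500000, -1.600000)
  k1 = (1.546000, 2.304000)
  predictor → (0.747360, -1.231360)
  k2 = (2.002270, 1.651323)
  → (0.783862, -1.283574)
(u(0.16), v(0.16)) ≈ (0.7839, -1.2836)

0.7839, -1.2836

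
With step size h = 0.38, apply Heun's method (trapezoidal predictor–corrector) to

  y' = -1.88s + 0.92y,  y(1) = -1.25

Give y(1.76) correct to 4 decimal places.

-5.1570

Heun: k1 = f(s_n, y_n); k2 = f(s_n + h, y_n + h·k1); y_{n+1} = y_n + (h/2)·(k1 + k2).
s=1.000000, y=-1.250000:
  k1 = f(1.000000, -1.250000) = -3.030000
  k2 = f(1.380000, -2.401400) = -4.803688
  y ← -1.250000 + (0.38/2)·(-3.030000 + (-4.803688)) = -2.738401
s=1.380000, y=-2.738401:
  k1 = f(1.380000, -2.738401) = -5.113729
  k2 = f(1.760000, -4.681618) = -7.615888
  y ← -2.738401 + (0.38/2)·(-5.113729 + (-7.615888)) = -5.157028
y(1.76) ≈ -5.1570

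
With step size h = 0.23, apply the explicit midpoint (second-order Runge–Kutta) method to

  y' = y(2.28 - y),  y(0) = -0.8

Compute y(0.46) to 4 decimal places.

Midpoint: k1 = f(x_n, y_n); k2 = f(x_n + h/2, y_n + (h/2)·k1); y_{n+1} = y_n + h·k2.
x=0.000000, y=-0.800000:
  k1 = f(0.000000, -0.800000) = -2.464000
  k2 = f(0.115000, -1.083360) = -3.643730
  y ← -0.800000 + 0.23·(-3.643730) = -1.638058
x=0.230000, y=-1.638058:
  k1 = f(0.230000, -1.638058) = -6.418005
  k2 = f(0.345000, -2.376128) = -11.063559
  y ← -1.638058 + 0.23·(-11.063559) = -4.182676
y(0.46) ≈ -4.1827

-4.1827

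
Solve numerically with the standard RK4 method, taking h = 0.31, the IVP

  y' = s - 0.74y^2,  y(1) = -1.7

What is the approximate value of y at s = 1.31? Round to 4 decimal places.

RK4: k1 = f(s_n, y_n); k2 = f(s_n + h/2, y_n + (h/2)·k1); k3 = f(s_n + h/2, y_n + (h/2)·k2); k4 = f(s_n + h, y_n + h·k3); y_{n+1} = y_n + (h/6)·(k1 + 2k2 + 2k3 + k4).
s=1.000000, y=-1.700000:
  k1 = f(1.000000, -1.700000) = -1.138600
  k2 = f(1.155000, -1.876483) = -1.450679
  k3 = f(1.155000, -1.924855) = -1.586750
  k4 = f(1.310000, -2.191893) = -2.245251
  y ← -1.700000 + (0.31/6)·(k1 + 2k2 + 2k3 + k4) = -2.188700
y(1.31) ≈ -2.1887

-2.1887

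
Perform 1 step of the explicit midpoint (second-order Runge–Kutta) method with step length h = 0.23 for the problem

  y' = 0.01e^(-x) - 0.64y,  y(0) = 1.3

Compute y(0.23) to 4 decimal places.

1.1246

Midpoint: k1 = f(x_n, y_n); k2 = f(x_n + h/2, y_n + (h/2)·k1); y_{n+1} = y_n + h·k2.
x=0.000000, y=1.300000:
  k1 = f(0.000000, 1.300000) = -0.822000
  k2 = f(0.115000, 1.205470) = -0.762587
  y ← 1.300000 + 0.23·(-0.762587) = 1.124605
y(0.23) ≈ 1.1246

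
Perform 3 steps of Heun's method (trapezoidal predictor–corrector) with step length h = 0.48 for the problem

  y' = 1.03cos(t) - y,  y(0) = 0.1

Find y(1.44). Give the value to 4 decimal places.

Heun: k1 = f(t_n, y_n); k2 = f(t_n + h, y_n + h·k1); y_{n+1} = y_n + (h/2)·(k1 + k2).
t=0.000000, y=0.100000:
  k1 = f(0.000000, 0.100000) = 0.930000
  k2 = f(0.480000, 0.546400) = 0.367205
  y ← 0.100000 + (0.48/2)·(0.930000 + 0.367205) = 0.411329
t=0.480000, y=0.411329:
  k1 = f(0.480000, 0.411329) = 0.502276
  k2 = f(0.960000, 0.652421) = -0.061696
  y ← 0.411329 + (0.48/2)·(0.502276 + (-0.061696)) = 0.517068
t=0.960000, y=0.517068:
  k1 = f(0.960000, 0.517068) = 0.073657
  k2 = f(1.440000, 0.552424) = -0.418087
  y ← 0.517068 + (0.48/2)·(0.073657 + (-0.418087)) = 0.434405
y(1.44) ≈ 0.4344

0.4344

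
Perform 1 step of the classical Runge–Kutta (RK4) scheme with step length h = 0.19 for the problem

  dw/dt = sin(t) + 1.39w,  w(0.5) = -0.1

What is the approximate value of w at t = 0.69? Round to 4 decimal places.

-0.0093

RK4: k1 = f(t_n, w_n); k2 = f(t_n + h/2, w_n + (h/2)·k1); k3 = f(t_n + h/2, w_n + (h/2)·k2); k4 = f(t_n + h, w_n + h·k3); w_{n+1} = w_n + (h/6)·(k1 + 2k2 + 2k3 + k4).
t=0.500000, w=-0.100000:
  k1 = f(0.500000, -0.100000) = 0.340426
  k2 = f(0.595000, -0.067660) = 0.466462
  k3 = f(0.595000, -0.055686) = 0.483105
  k4 = f(0.690000, -0.008210) = 0.625125
  w ← -0.100000 + (0.19/6)·(k1 + 2k2 + 2k3 + k4) = -0.009285
w(0.69) ≈ -0.0093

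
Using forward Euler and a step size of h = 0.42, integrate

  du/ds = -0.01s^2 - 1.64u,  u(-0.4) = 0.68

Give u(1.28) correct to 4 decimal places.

0.0030

Euler: u_{n+1} = u_n + h·f(s_n, u_n).
s=-0.400000, u=0.680000: f=-1.116800 → u ← 0.680000 + 0.42·(-1.116800) = 0.210944
s=0.020000, u=0.210944: f=-0.345952 → u ← 0.210944 + 0.42·(-0.345952) = 0.065644
s=0.440000, u=0.065644: f=-0.109592 → u ← 0.065644 + 0.42·(-0.109592) = 0.019615
s=0.860000, u=0.019615: f=-0.039565 → u ← 0.019615 + 0.42·(-0.039565) = 0.002998
u(1.28) ≈ 0.0030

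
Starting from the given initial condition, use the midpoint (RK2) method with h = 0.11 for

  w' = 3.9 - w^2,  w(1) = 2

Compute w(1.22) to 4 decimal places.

Midpoint: k1 = f(x_n, w_n); k2 = f(x_n + h/2, w_n + (h/2)·k1); w_{n+1} = w_n + h·k2.
x=1.000000, w=2.000000:
  k1 = f(1.000000, 2.000000) = -0.100000
  k2 = f(1.055000, 1.994500) = -0.078030
  w ← 2.000000 + 0.11·(-0.078030) = 1.991417
x=1.110000, w=1.991417:
  k1 = f(1.110000, 1.991417) = -0.065740
  k2 = f(1.165000, 1.987801) = -0.051353
  w ← 1.991417 + 0.11·(-0.051353) = 1.985768
w(1.22) ≈ 1.9858

1.9858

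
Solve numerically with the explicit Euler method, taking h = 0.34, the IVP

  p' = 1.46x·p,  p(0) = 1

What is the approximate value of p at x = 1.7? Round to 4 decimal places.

3.9446

Euler: p_{n+1} = p_n + h·f(x_n, p_n).
x=0.000000, p=1.000000: f=0.000000 → p ← 1.000000 + 0.34·0.000000 = 1.000000
x=0.340000, p=1.000000: f=0.496400 → p ← 1.000000 + 0.34·0.496400 = 1.168776
x=0.680000, p=1.168776: f=1.160361 → p ← 1.168776 + 0.34·1.160361 = 1.563299
x=1.020000, p=1.563299: f=2.328064 → p ← 1.563299 + 0.34·2.328064 = 2.354841
x=1.360000, p=2.354841: f=4.675771 → p ← 2.354841 + 0.34·4.675771 = 3.944603
p(1.7) ≈ 3.9446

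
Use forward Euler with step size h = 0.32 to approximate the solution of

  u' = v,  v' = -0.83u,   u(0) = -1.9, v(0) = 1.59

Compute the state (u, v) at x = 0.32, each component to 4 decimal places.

-1.3912, 2.0946

Euler on (u,v): u_{n+1} = u_n + h·u', v_{n+1} = v_n + h·v'.
0.000000: (-1.900000, 1.590000); f=(1.590000, 1.577000) → (-1.391200, 2.094640)
(u(0.32), v(0.32)) ≈ (-1.3912, 2.0946)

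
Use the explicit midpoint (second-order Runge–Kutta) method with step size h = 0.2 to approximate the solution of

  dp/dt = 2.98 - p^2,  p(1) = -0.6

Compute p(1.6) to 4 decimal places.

Midpoint: k1 = f(t_n, p_n); k2 = f(t_n + h/2, p_n + (h/2)·k1); p_{n+1} = p_n + h·k2.
t=1.000000, p=-0.600000:
  k1 = f(1.000000, -0.600000) = 2.620000
  k2 = f(1.100000, -0.338000) = 2.865756
  p ← -0.600000 + 0.2·2.865756 = -0.026849
t=1.200000, p=-0.026849:
  k1 = f(1.200000, -0.026849) = 2.979279
  k2 = f(1.300000, 0.271079) = 2.906516
  p ← -0.026849 + 0.2·2.906516 = 0.554454
t=1.400000, p=0.554454:
  k1 = f(1.400000, 0.554454) = 2.672580
  k2 = f(1.500000, 0.821712) = 2.304789
  p ← 0.554454 + 0.2·2.304789 = 1.015412
p(1.6) ≈ 1.0154

1.0154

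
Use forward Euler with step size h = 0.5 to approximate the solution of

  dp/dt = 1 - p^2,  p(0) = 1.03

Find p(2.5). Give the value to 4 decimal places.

Euler: p_{n+1} = p_n + h·f(t_n, p_n).
t=0.000000, p=1.030000: f=-0.060900 → p ← 1.030000 + 0.5·(-0.060900) = 0.999550
t=0.500000, p=0.999550: f=0.000900 → p ← 0.999550 + 0.5·0.000900 = 1.000000
t=1.000000, p=1.000000: f=0.000000 → p ← 1.000000 + 0.5·0.000000 = 1.000000
t=1.500000, p=1.000000: f=0.000000 → p ← 1.000000 + 0.5·0.000000 = 1.000000
t=2.000000, p=1.000000: f=0.000000 → p ← 1.000000 + 0.5·0.000000 = 1.000000
p(2.5) ≈ 1.0000

1.0000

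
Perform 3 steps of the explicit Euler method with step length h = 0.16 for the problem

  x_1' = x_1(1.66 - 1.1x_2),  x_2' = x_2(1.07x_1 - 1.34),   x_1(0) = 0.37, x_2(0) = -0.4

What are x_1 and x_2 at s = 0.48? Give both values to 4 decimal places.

0.8632, -0.2653

Euler on (x_1,x_2): x_1_{n+1} = x_1_n + h·x_1', x_2_{n+1} = x_2_n + h·x_2'.
0.000000: (0.370000, -0.400000); f=(0.777000, 0.377640) → (0.494320, -0.339578)
0.160000: (0.494320, -0.339578); f=(1.005217, 0.275424) → (0.655155, -0.295510)
0.320000: (0.655155, -0.295510); f=(1.300522, 0.188826) → (0.863238, -0.265298)
(x_1(0.48), x_2(0.48)) ≈ (0.8632, -0.2653)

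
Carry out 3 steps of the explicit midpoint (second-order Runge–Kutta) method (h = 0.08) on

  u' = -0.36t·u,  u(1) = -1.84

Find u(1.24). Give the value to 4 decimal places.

Midpoint: k1 = f(t_n, u_n); k2 = f(t_n + h/2, u_n + (h/2)·k1); u_{n+1} = u_n + h·k2.
t=1.000000, u=-1.840000:
  k1 = f(1.000000, -1.840000) = 0.662400
  k2 = f(1.040000, -1.813504) = 0.678976
  u ← -1.840000 + 0.08·0.678976 = -1.785682
t=1.080000, u=-1.785682:
  k1 = f(1.080000, -1.785682) = 0.694273
  k2 = f(1.120000, -1.757911) = 0.708790
  u ← -1.785682 + 0.08·0.708790 = -1.728979
t=1.160000, u=-1.728979:
  k1 = f(1.160000, -1.728979) = 0.722022
  k2 = f(1.200000, -1.700098) = 0.734442
  u ← -1.728979 + 0.08·0.734442 = -1.670223
u(1.24) ≈ -1.6702

-1.6702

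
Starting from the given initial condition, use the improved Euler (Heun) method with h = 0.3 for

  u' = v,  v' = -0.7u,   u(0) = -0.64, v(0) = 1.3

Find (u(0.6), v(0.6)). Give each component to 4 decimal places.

0.1954, 1.3978

Heun on (u,v): k1 = f(t_n, state_n); k2 = f(t_n + h, state_n + h·k1); state_{n+1} = state_n + (h/2)·(k1 + k2).
0.000000: (-0.640000, 1.300000)
  k1 = (1.300000, 0.448000)
  predictor → (-0.250000, 1.434400)
  k2 = (1.434400, 0.175000)
  → (-0.229840, 1.393450)
0.300000: (-0.229840, 1.393450)
  k1 = (1.393450, 0.160888)
  predictor → (0.188195, 1.441716)
  k2 = (1.441716, -0.131736)
  → (0.195435, 1.397823)
(u(0.6), v(0.6)) ≈ (0.1954, 1.3978)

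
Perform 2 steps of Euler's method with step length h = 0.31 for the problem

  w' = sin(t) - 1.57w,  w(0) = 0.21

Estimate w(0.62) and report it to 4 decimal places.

Euler: w_{n+1} = w_n + h·f(t_n, w_n).
t=0.000000, w=0.210000: f=-0.329700 → w ← 0.210000 + 0.31·(-0.329700) = 0.107793
t=0.310000, w=0.107793: f=0.135824 → w ← 0.107793 + 0.31·0.135824 = 0.149898
w(0.62) ≈ 0.1499

0.1499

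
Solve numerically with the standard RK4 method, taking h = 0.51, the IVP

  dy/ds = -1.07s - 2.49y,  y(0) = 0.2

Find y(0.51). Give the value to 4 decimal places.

RK4: k1 = f(s_n, y_n); k2 = f(s_n + h/2, y_n + (h/2)·k1); k3 = f(s_n + h/2, y_n + (h/2)·k2); k4 = f(s_n + h, y_n + h·k3); y_{n+1} = y_n + (h/6)·(k1 + 2k2 + 2k3 + k4).
s=0.000000, y=0.200000:
  k1 = f(0.000000, 0.200000) = -0.498000
  k2 = f(0.255000, 0.073010) = -0.454645
  k3 = f(0.255000, 0.084066) = -0.482173
  k4 = f(0.510000, -0.045908) = -0.431388
  y ← 0.200000 + (0.51/6)·(k1 + 2k2 + 2k3 + k4) = -0.038257
y(0.51) ≈ -0.0383

-0.0383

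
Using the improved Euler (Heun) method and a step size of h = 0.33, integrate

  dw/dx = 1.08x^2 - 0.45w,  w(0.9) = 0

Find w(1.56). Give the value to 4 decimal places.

Heun: k1 = f(x_n, w_n); k2 = f(x_n + h, w_n + h·k1); w_{n+1} = w_n + (h/2)·(k1 + k2).
x=0.900000, w=0.000000:
  k1 = f(0.900000, 0.000000) = 0.874800
  k2 = f(1.230000, 0.288684) = 1.504024
  w ← 0.000000 + (0.33/2)·(0.874800 + 1.504024) = 0.392506
x=1.230000, w=0.392506:
  k1 = f(1.230000, 0.392506) = 1.457304
  k2 = f(1.560000, 0.873416) = 2.235251
  w ← 0.392506 + (0.33/2)·(1.457304 + 2.235251) = 1.001778
w(1.56) ≈ 1.0018

1.0018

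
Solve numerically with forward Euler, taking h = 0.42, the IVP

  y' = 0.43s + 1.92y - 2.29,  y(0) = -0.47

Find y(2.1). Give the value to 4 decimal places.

-29.1312

Euler: y_{n+1} = y_n + h·f(s_n, y_n).
s=0.000000, y=-0.470000: f=-3.192400 → y ← -0.470000 + 0.42·(-3.192400) = -1.810808
s=0.420000, y=-1.810808: f=-5.586151 → y ← -1.810808 + 0.42·(-5.586151) = -4.156992
s=0.840000, y=-4.156992: f=-9.910224 → y ← -4.156992 + 0.42·(-9.910224) = -8.319286
s=1.260000, y=-8.319286: f=-17.721228 → y ← -8.319286 + 0.42·(-17.721228) = -15.762201
s=1.680000, y=-15.762201: f=-31.831027 → y ← -15.762201 + 0.42·(-31.831027) = -29.131233
y(2.1) ≈ -29.1312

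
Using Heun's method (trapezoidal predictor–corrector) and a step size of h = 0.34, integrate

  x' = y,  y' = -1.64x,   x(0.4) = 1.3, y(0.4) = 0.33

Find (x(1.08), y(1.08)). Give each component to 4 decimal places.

1.0219, -1.1045

Heun on (x,y): k1 = f(t_n, state_n); k2 = f(t_n + h, state_n + h·k1); state_{n+1} = state_n + (h/2)·(k1 + k2).
0.400000: (1.300000, 0.330000)
  k1 = (0.330000, -2.132000)
  predictor → (1.412200, -0.394880)
  k2 = (-0.394880, -2.316008)
  → (1.288970, -0.426161)
0.740000: (1.288970, -0.426161)
  k1 = (-0.426161, -2.113911)
  predictor → (1.144076, -1.144891)
  k2 = (-1.144891, -1.876284)
  → (1.021891, -1.104495)
(x(1.08), y(1.08)) ≈ (1.0219, -1.1045)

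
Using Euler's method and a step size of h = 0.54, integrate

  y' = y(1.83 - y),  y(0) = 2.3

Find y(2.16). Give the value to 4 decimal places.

1.8300

Euler: y_{n+1} = y_n + h·f(s_n, y_n).
s=0.000000, y=2.300000: f=-1.081000 → y ← 2.300000 + 0.54·(-1.081000) = 1.716260
s=0.540000, y=1.716260: f=0.195207 → y ← 1.716260 + 0.54·0.195207 = 1.821672
s=1.080000, y=1.821672: f=0.015171 → y ← 1.821672 + 0.54·0.015171 = 1.829864
s=1.620000, y=1.829864: f=0.000248 → y ← 1.829864 + 0.54·0.000248 = 1.829998
y(2.16) ≈ 1.8300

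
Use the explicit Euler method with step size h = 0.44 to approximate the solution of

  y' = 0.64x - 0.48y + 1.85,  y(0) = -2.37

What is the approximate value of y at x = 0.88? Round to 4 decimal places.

Euler: y_{n+1} = y_n + h·f(x_n, y_n).
x=0.000000, y=-2.370000: f=2.987600 → y ← -2.370000 + 0.44·2.987600 = -1.055456
x=0.440000, y=-1.055456: f=2.638219 → y ← -1.055456 + 0.44·2.638219 = 0.105360
y(0.88) ≈ 0.1054

0.1054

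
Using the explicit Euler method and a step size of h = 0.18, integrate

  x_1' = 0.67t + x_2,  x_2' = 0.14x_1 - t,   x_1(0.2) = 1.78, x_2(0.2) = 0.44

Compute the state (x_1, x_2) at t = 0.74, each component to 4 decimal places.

2.1545, 0.3778

Euler on (x_1,x_2): x_1_{n+1} = x_1_n + h·x_1', x_2_{n+1} = x_2_n + h·x_2'.
0.200000: (1.780000, 0.440000); f=(0.574000, 0.049200) → (1.883320, 0.448856)
0.380000: (1.883320, 0.448856); f=(0.703456, -0.116335) → (2.009942, 0.427916)
0.560000: (2.009942, 0.427916); f=(0.803116, -0.278608) → (2.154503, 0.377766)
(x_1(0.74), x_2(0.74)) ≈ (2.1545, 0.3778)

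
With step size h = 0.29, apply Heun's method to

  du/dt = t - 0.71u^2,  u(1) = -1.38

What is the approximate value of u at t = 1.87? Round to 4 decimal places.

-1.5028

Heun: k1 = f(t_n, u_n); k2 = f(t_n + h, u_n + h·k1); u_{n+1} = u_n + (h/2)·(k1 + k2).
t=1.000000, u=-1.380000:
  k1 = f(1.000000, -1.380000) = -0.352124
  k2 = f(1.290000, -1.482116) = -0.269634
  u ← -1.380000 + (0.29/2)·(-0.352124 + (-0.269634)) = -1.470155
t=1.290000, u=-1.470155:
  k1 = f(1.290000, -1.470155) = -0.244562
  k2 = f(1.580000, -1.541078) = -0.106194
  u ← -1.470155 + (0.29/2)·(-0.244562 + (-0.106194)) = -1.521015
t=1.580000, u=-1.521015:
  k1 = f(1.580000, -1.521015) = -0.062575
  k2 = f(1.870000, -1.539161) = 0.187998
  u ← -1.521015 + (0.29/2)·(-0.062575 + 0.187998) = -1.502828
u(1.87) ≈ -1.5028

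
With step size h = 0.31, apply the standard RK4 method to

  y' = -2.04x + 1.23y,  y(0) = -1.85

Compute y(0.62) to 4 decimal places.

RK4: k1 = f(x_n, y_n); k2 = f(x_n + h/2, y_n + (h/2)·k1); k3 = f(x_n + h/2, y_n + (h/2)·k2); k4 = f(x_n + h, y_n + h·k3); y_{n+1} = y_n + (h/6)·(k1 + 2k2 + 2k3 + k4).
x=0.000000, y=-1.850000:
  k1 = f(0.000000, -1.850000) = -2.275500
  k2 = f(0.155000, -2.202703) = -3.025524
  k3 = f(0.155000, -2.318956) = -3.168516
  k4 = f(0.310000, -2.832240) = -4.116055
  y ← -1.850000 + (0.31/6)·(k1 + 2k2 + 2k3 + k4) = -2.820281
x=0.310000, y=-2.820281:
  k1 = f(0.310000, -2.820281) = -4.101346
  k2 = f(0.465000, -3.455990) = -5.199467
  k3 = f(0.465000, -3.626199) = -5.408824
  k4 = f(0.620000, -4.497017) = -6.796131
  y ← -2.820281 + (0.31/6)·(k1 + 2k2 + 2k3 + k4) = -4.479508
y(0.62) ≈ -4.4795

-4.4795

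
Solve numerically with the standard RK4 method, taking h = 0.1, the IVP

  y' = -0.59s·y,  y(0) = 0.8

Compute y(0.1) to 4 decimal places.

0.7976

RK4: k1 = f(s_n, y_n); k2 = f(s_n + h/2, y_n + (h/2)·k1); k3 = f(s_n + h/2, y_n + (h/2)·k2); k4 = f(s_n + h, y_n + h·k3); y_{n+1} = y_n + (h/6)·(k1 + 2k2 + 2k3 + k4).
s=0.000000, y=0.800000:
  k1 = f(0.000000, 0.800000) = 0.000000
  k2 = f(0.050000, 0.800000) = -0.023600
  k3 = f(0.050000, 0.798820) = -0.023565
  k4 = f(0.100000, 0.797643) = -0.047061
  y ← 0.800000 + (0.1/6)·(k1 + 2k2 + 2k3 + k4) = 0.797643
y(0.1) ≈ 0.7976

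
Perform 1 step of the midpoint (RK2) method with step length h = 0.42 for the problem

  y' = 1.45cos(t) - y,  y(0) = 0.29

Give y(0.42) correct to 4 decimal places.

Midpoint: k1 = f(t_n, y_n); k2 = f(t_n + h/2, y_n + (h/2)·k1); y_{n+1} = y_n + h·k2.
t=0.000000, y=0.290000:
  k1 = f(0.000000, 0.290000) = 1.160000
  k2 = f(0.210000, 0.533600) = 0.884545
  y ← 0.290000 + 0.42·0.884545 = 0.661509
y(0.42) ≈ 0.6615

0.6615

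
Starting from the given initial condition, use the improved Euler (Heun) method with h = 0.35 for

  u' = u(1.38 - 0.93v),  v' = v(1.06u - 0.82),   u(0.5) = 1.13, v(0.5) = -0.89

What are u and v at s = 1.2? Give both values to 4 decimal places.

Heun on (u,v): k1 = f(s_n, state_n); k2 = f(s_n + h, state_n + h·k1); state_{n+1} = state_n + (h/2)·(k1 + k2).
0.500000: (1.130000, -0.890000)
  k1 = (2.494701, -0.336242)
  predictor → (2.003145, -1.007685)
  k2 = (4.641582, -1.313350)
  → (2.378849, -1.178679)
0.850000: (2.378849, -1.178679)
  k1 = (5.890438, -2.005616)
  predictor → (4.440503, -1.880644)
  k2 = (13.894330, -7.309939)
  → (5.841184, -2.808901)
(u(1.2), v(1.2)) ≈ (5.8412, -2.8089)

5.8412, -2.8089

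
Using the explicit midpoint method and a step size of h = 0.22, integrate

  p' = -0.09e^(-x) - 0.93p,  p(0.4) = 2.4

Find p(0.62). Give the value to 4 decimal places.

1.9487

Midpoint: k1 = f(x_n, p_n); k2 = f(x_n + h/2, p_n + (h/2)·k1); p_{n+1} = p_n + h·k2.
x=0.400000, p=2.400000:
  k1 = f(0.400000, 2.400000) = -2.292329
  k2 = f(0.510000, 2.147844) = -2.051539
  p ← 2.400000 + 0.22·(-2.051539) = 1.948661
p(0.62) ≈ 1.9487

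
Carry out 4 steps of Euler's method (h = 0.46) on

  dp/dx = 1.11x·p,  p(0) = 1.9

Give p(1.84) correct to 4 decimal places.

5.8783

Euler: p_{n+1} = p_n + h·f(x_n, p_n).
x=0.000000, p=1.900000: f=0.000000 → p ← 1.900000 + 0.46·0.000000 = 1.900000
x=0.460000, p=1.900000: f=0.970140 → p ← 1.900000 + 0.46·0.970140 = 2.346264
x=0.920000, p=2.346264: f=2.396005 → p ← 2.346264 + 0.46·2.396005 = 3.448427
x=1.380000, p=3.448427: f=5.282300 → p ← 3.448427 + 0.46·5.282300 = 5.878285
p(1.84) ≈ 5.8783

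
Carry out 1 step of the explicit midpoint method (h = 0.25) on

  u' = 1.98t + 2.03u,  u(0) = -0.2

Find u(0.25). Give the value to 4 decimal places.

-0.2654

Midpoint: k1 = f(t_n, u_n); k2 = f(t_n + h/2, u_n + (h/2)·k1); u_{n+1} = u_n + h·k2.
t=0.000000, u=-0.200000:
  k1 = f(0.000000, -0.200000) = -0.406000
  k2 = f(0.125000, -0.250750) = -0.261523
  u ← -0.200000 + 0.25·(-0.261523) = -0.265381
u(0.25) ≈ -0.2654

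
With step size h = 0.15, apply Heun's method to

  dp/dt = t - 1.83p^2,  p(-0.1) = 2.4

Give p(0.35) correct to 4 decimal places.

Heun: k1 = f(t_n, p_n); k2 = f(t_n + h, p_n + h·k1); p_{n+1} = p_n + (h/2)·(k1 + k2).
t=-0.100000, p=2.400000:
  k1 = f(-0.100000, 2.400000) = -10.640800
  k2 = f(0.050000, 0.803880) = -1.132588
  p ← 2.400000 + (0.15/2)·(-10.640800 + (-1.132588)) = 1.516996
t=0.050000, p=1.516996:
  k1 = f(0.050000, 1.516996) = -4.161336
  k2 = f(0.200000, 0.892795) = -1.258663
  p ← 1.516996 + (0.15/2)·(-4.161336 + (-1.258663)) = 1.110496
t=0.200000, p=1.110496:
  k1 = f(0.200000, 1.110496) = -2.056758
  k2 = f(0.350000, 0.801982) = -0.827011
  p ← 1.110496 + (0.15/2)·(-2.056758 + (-0.827011)) = 0.894213
p(0.35) ≈ 0.8942

0.8942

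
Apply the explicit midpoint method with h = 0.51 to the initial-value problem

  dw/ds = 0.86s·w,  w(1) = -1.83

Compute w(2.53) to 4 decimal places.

-15.1505

Midpoint: k1 = f(s_n, w_n); k2 = f(s_n + h/2, w_n + (h/2)·k1); w_{n+1} = w_n + h·k2.
s=1.000000, w=-1.830000:
  k1 = f(1.000000, -1.830000) = -1.573800
  k2 = f(1.255000, -2.231319) = -2.408263
  w ← -1.830000 + 0.51·(-2.408263) = -3.058214
s=1.510000, w=-3.058214:
  k1 = f(1.510000, -3.058214) = -3.971397
  k2 = f(1.765000, -4.070920) = -6.179250
  w ← -3.058214 + 0.51·(-6.179250) = -6.209631
s=2.020000, w=-6.209631:
  k1 = f(2.020000, -6.209631) = -10.787371
  k2 = f(2.275000, -8.960411) = -17.531044
  w ← -6.209631 + 0.51·(-17.531044) = -15.150464
w(2.53) ≈ -15.1505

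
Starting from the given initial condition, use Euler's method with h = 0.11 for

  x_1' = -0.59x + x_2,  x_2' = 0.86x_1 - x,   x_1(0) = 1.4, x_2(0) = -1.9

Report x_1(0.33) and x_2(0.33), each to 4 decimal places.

0.7918, -1.5976

Euler on (x_1,x_2): x_1_{n+1} = x_1_n + h·x_1', x_2_{n+1} = x_2_n + h·x_2'.
0.000000: (1.400000, -1.900000); f=(-1.900000, 1.204000) → (1.191000, -1.767560)
0.110000: (1.191000, -1.767560); f=(-1.832460, 0.914260) → (0.989429, -1.666991)
0.220000: (0.989429, -1.666991); f=(-1.796791, 0.630909) → (0.791782, -1.597591)
(x_1(0.33), x_2(0.33)) ≈ (0.7918, -1.5976)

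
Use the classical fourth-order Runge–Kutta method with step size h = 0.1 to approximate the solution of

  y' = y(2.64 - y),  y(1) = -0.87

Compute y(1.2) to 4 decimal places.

-1.9134

RK4: k1 = f(x_n, y_n); k2 = f(x_n + h/2, y_n + (h/2)·k1); k3 = f(x_n + h/2, y_n + (h/2)·k2); k4 = f(x_n + h, y_n + h·k3); y_{n+1} = y_n + (h/6)·(k1 + 2k2 + 2k3 + k4).
x=1.000000, y=-0.870000:
  k1 = f(1.000000, -0.870000) = -3.053700
  k2 = f(1.050000, -1.022685) = -3.745773
  k3 = f(1.050000, -1.057289) = -3.909101
  k4 = f(1.100000, -1.260910) = -4.918697
  y ← -0.870000 + (0.1/6)·(k1 + 2k2 + 2k3 + k4) = -1.258036
x=1.100000, y=-1.258036:
  k1 = f(1.100000, -1.258036) = -4.903868
  k2 = f(1.150000, -1.503229) = -6.228223
  k3 = f(1.150000, -1.569447) = -6.606503
  k4 = f(1.200000, -1.918686) = -8.746688
  y ← -1.258036 + (0.1/6)·(k1 + 2k2 + 2k3 + k4) = -1.913369
y(1.2) ≈ -1.9134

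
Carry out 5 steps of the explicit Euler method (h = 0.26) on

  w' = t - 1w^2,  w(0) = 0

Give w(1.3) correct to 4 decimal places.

Euler: w_{n+1} = w_n + h·f(t_n, w_n).
t=0.000000, w=0.000000: f=0.000000 → w ← 0.000000 + 0.26·0.000000 = 0.000000
t=0.260000, w=0.000000: f=0.260000 → w ← 0.000000 + 0.26·0.260000 = 0.067600
t=0.520000, w=0.067600: f=0.515430 → w ← 0.067600 + 0.26·0.515430 = 0.201612
t=0.780000, w=0.201612: f=0.739353 → w ← 0.201612 + 0.26·0.739353 = 0.393844
t=1.040000, w=0.393844: f=0.884887 → w ← 0.393844 + 0.26·0.884887 = 0.623914
w(1.3) ≈ 0.6239

0.6239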